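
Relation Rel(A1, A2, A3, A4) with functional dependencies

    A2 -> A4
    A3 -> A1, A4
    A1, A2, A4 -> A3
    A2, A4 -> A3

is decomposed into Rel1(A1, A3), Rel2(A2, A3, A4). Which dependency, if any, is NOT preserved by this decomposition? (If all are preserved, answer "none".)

A2 → A4 lies within Rel2.
A3 → A1, A4: restricted closure across fragments reaches A1, A4.
A1, A2, A4 → A3: restricted closure across fragments reaches A3.
A2, A4 → A3 lies within Rel2.
Every dependency is enforceable on the fragments, so the decomposition is dependency-preserving.

none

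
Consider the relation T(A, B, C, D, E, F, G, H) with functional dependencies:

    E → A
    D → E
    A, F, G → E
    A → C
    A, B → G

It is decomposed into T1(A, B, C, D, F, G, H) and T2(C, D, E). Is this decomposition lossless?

Common attributes: T1 ∩ T2 = {C, D}.
Closure of {C, D}: D → E applies, adding E; E → A applies, adding A. So (C, D)⁺ = {A, C, D, E}.
This closure contains every attribute of T2, so T1 ∩ T2 → T2. The join is lossless.

Yes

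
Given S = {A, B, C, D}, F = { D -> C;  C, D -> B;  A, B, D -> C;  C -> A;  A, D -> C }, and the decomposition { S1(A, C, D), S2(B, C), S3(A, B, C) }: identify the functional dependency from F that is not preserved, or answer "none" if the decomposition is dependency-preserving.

Check C, D → B: no single fragment contains all of {B, C, D}, and the restricted closure of {C, D} across the fragments never reaches {B}.
D → C is preserved.
A, B, D → C is preserved.
C → A is preserved.
A, D → C is preserved.

C, D -> B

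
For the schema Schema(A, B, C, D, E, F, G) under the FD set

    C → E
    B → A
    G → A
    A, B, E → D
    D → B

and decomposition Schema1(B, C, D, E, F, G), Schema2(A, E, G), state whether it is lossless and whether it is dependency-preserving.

Lossless test: (E, G)⁺ = {A, E, G}, which contains all of one fragment — lossless.
Dependency preservation: the restricted closure of {B} across the fragments never reaches {A}, so B → A cannot be enforced without a join — not preserved.

lossless but not dependency-preserving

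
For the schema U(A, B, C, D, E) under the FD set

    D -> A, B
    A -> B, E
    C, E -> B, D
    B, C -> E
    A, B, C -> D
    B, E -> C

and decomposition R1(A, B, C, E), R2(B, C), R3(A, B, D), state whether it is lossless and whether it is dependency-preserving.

lossless and dependency-preserving

Lossless test (chase): Rows 1 and 3 agree on A; apply A→B, E and equate their B, E entries. Rows 1 and 2 agree on B, C; apply B, C→E and equate their E entries. Rows 1 and 3 agree on B, E; apply B, E→C and equate their C entries. Rows 1 and 2 agree on C, E; apply C, E→B, D and equate their B, D entries. Rows 1 and 3 agree on C, E; apply C, E→B, D and equate their B, D entries. Rows 1 and 2 agree on D; apply D→A, B and equate their A, B entries. Row 1 is now all distinguished symbols — the join is lossless.
Dependency preservation: C, E → B, D; A, B, C → D are not contained in any single fragment, but the restricted closure of each left-hand side across the fragments still reaches the right-hand side; the remaining FDs each lie inside some fragment. All dependencies are preserved.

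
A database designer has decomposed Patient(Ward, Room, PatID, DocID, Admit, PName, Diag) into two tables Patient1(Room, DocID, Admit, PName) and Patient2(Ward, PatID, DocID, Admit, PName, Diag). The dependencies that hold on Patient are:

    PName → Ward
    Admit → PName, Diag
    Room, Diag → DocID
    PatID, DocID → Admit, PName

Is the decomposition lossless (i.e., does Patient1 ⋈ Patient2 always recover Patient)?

Common attributes: Patient1 ∩ Patient2 = {DocID, Admit, PName}.
Closure of {DocID, Admit, PName}: PName → Ward applies, adding Ward; Admit → PName, Diag applies, adding Diag. So (DocID, Admit, PName)⁺ = {Ward, DocID, Admit, PName, Diag}.
The closure contains neither all of Patient1 = {Room, DocID, Admit, PName} nor all of Patient2 = {Ward, PatID, DocID, Admit, PName, Diag}, so the common attributes are not a superkey of either fragment. The join is lossy.

No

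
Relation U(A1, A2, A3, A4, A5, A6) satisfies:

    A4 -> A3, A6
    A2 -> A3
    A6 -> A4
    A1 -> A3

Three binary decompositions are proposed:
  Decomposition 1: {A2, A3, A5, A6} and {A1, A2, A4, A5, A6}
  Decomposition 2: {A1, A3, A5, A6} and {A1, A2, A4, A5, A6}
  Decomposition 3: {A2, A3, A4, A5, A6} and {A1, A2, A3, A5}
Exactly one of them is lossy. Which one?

Decomposition 1: common = {A2, A5, A6}, closure = {A2, A3, A4, A5, A6} → lossless.
Decomposition 2: common = {A1, A5, A6}, closure = {A1, A3, A4, A5, A6} → lossless.
Decomposition 3: common = {A2, A3, A5}, closure = {A2, A3, A5} → lossy.

Decomposition 3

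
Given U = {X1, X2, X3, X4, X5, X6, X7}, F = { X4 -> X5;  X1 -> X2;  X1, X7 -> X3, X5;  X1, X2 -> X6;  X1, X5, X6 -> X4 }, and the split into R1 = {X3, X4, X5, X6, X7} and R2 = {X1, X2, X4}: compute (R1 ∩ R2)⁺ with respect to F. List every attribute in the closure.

X4, X5

R1 ∩ R2 = {X4}.
X4 → X5 applies, adding X5
Closure: {X4, X5}.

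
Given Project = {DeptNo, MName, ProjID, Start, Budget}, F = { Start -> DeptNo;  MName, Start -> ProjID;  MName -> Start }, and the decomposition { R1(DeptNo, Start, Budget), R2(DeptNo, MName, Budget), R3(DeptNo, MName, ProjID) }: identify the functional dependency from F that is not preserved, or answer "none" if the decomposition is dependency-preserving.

Check MName → Start: no single fragment contains all of {MName, Start}, and the restricted closure of {MName} across the fragments never reaches {Start}.
Start → DeptNo is preserved.
MName, Start → ProjID is preserved.

MName -> Start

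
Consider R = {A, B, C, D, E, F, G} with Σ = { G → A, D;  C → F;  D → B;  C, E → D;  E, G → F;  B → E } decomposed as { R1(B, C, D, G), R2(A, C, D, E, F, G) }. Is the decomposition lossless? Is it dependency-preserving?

lossless but not dependency-preserving

Lossless test: (C, D, G)⁺ = {A, B, C, D, E, F, G}, which contains all of one fragment — lossless.
Dependency preservation: the restricted closure of {B} across the fragments never reaches {E}, so B → E cannot be enforced without a join — not preserved.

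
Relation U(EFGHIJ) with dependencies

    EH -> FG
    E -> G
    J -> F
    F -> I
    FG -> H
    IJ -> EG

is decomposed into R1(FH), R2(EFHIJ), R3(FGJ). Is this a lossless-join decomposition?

Yes

Chase test. Columns are EFGHIJ; row i has aⱼ where attribute j ∈ Ri, else bᵢⱼ.
Initial tableau (one row per fragment):
  row 1: b11 a2 b13 a4 b15 b16
  row 2: a1 a2 b23 a4 a5 a6
  row 3: b31 a2 a3 b34 b35 a6
Rows 1 and 2 agree on F; apply F→I and equate their I entries.
Rows 1 and 3 agree on F; apply F→I and equate their I entries.
Rows 2 and 3 agree on IJ; apply IJ→EG and equate their EG entries.
Rows 2 and 3 agree on FG; apply FG→H and equate their H entries.
Row 2 is now all distinguished symbols — the join is lossless.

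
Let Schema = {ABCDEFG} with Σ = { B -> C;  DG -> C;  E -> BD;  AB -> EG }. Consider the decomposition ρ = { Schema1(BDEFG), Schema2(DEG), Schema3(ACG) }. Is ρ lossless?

Chase test. Columns are ABCDEFG; row i has aⱼ where attribute j ∈ Schemai, else bᵢⱼ.
Initial tableau (one row per fragment):
  row 1: b11 a2 b13 a4 a5 a6 a7
  row 2: b21 b22 b23 a4 a5 b26 a7
  row 3: a1 b32 a3 b34 b35 b36 a7
Rows 1 and 2 agree on DG; apply DG→C and equate their C entries.
Rows 1 and 2 agree on E; apply E→BD and equate their BD entries.
No row becomes fully distinguished — the join is lossy.

No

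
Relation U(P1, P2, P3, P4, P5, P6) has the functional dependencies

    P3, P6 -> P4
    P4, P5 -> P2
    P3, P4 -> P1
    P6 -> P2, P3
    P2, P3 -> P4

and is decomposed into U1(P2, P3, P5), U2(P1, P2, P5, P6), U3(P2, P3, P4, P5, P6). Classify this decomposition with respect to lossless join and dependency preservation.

Lossless test (chase): Rows 2 and 3 agree on P6; apply P6→P2, P3 and equate their P2, P3 entries. Rows 1 and 2 agree on P2, P3; apply P2, P3→P4 and equate their P4 entries. Rows 1 and 3 agree on P2, P3; apply P2, P3→P4 and equate their P4 entries. Rows 1 and 2 agree on P3, P4; apply P3, P4→P1 and equate their P1 entries. Rows 1 and 3 agree on P3, P4; apply P3, P4→P1 and equate their P1 entries. Row 2 is now all distinguished symbols — the join is lossless.
Dependency preservation: the restricted closure of {P3, P4} across the fragments never reaches {P1}, so P3, P4 → P1 cannot be enforced without a join — not preserved.

lossless but not dependency-preserving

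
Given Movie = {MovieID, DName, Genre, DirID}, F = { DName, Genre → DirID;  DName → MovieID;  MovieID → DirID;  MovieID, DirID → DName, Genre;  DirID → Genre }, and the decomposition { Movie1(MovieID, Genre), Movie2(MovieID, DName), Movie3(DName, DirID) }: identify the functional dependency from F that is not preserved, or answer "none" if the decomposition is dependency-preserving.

Check DirID → Genre: no single fragment contains all of {Genre, DirID}, and the restricted closure of {DirID} across the fragments never reaches {Genre}.
DName, Genre → DirID is preserved.
DName → MovieID is preserved.
MovieID → DirID is preserved.
MovieID, DirID → DName, Genre is preserved.

DirID → Genre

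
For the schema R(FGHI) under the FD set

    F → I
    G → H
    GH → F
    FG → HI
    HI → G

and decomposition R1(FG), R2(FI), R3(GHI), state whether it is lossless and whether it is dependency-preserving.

Lossless test (chase): Rows 1 and 2 agree on F; apply F→I and equate their I entries. Rows 1 and 3 agree on G; apply G→H and equate their H entries. Rows 1 and 3 agree on GH; apply GH→F and equate their F entries. Row 1 is now all distinguished symbols — the join is lossless.
Dependency preservation: GH → F; FG → HI are not contained in any single fragment, but the restricted closure of each left-hand side across the fragments still reaches the right-hand side; the remaining FDs each lie inside some fragment. All dependencies are preserved.

lossless and dependency-preserving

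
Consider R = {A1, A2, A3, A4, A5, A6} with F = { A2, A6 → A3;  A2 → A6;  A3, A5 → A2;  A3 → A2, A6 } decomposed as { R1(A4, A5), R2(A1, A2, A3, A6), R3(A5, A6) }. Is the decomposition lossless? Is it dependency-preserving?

lossy but dependency-preserving

Lossless test (chase): applying each FD to every pair of rows produces no changes in the tableau, so no row becomes fully distinguished — the join is lossy.
Dependency preservation: A3, A5 → A2 is not contained in any single fragment, but the restricted closure of its left-hand side across the fragments still reaches the right-hand side; the remaining FDs each lie inside some fragment. All dependencies are preserved.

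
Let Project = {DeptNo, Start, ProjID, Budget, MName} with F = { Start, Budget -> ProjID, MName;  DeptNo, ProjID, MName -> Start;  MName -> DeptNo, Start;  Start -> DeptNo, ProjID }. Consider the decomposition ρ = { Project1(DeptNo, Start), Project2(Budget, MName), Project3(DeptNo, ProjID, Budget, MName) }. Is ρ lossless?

No

Chase test. Columns are DeptNo, Start, ProjID, Budget, MName; row i has aⱼ where attribute j ∈ Projecti, else bᵢⱼ.
Initial tableau (one row per fragment):
  row 1: a1 a2 b13 b14 b15
  row 2: b21 b22 b23 a4 a5
  row 3: a1 b32 a3 a4 a5
Rows 2 and 3 agree on MName; apply MName→DeptNo, Start and equate their DeptNo, Start entries.
Rows 2 and 3 agree on Start; apply Start→DeptNo, ProjID and equate their DeptNo, ProjID entries.
No row becomes fully distinguished — the join is lossy.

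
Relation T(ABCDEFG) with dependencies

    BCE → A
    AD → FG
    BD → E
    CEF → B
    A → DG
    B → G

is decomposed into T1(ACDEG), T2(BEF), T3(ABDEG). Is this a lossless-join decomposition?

Chase test. Columns are ABCDEFG; row i has aⱼ where attribute j ∈ Ti, else bᵢⱼ.
Initial tableau (one row per fragment):
  row 1: a1 b12 a3 a4 a5 b16 a7
  row 2: b21 a2 b23 b24 a5 a6 b27
  row 3: a1 a2 b33 a4 a5 b36 a7
Rows 1 and 3 agree on AD; apply AD→FG and equate their FG entries.
Rows 2 and 3 agree on B; apply B→G and equate their G entries.
No row becomes fully distinguished — the join is lossy.

No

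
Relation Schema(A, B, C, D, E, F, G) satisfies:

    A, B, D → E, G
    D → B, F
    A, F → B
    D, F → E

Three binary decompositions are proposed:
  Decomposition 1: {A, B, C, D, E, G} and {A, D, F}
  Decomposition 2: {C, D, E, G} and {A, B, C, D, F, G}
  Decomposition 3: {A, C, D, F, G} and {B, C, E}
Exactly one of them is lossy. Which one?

Decomposition 3

Decomposition 1: common = {A, D}, closure = {A, B, D, E, F, G} → lossless.
Decomposition 2: common = {C, D, G}, closure = {B, C, D, E, F, G} → lossless.
Decomposition 3: common = {C}, closure = {C} → lossy.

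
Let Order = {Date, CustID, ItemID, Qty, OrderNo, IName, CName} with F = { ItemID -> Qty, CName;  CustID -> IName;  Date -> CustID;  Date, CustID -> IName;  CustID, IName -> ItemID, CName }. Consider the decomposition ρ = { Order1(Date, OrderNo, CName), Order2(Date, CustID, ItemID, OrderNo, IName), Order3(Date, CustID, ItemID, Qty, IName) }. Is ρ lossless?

Yes

Chase test. Columns are Date, CustID, ItemID, Qty, OrderNo, IName, CName; row i has aⱼ where attribute j ∈ Orderi, else bᵢⱼ.
Initial tableau (one row per fragment):
  row 1: a1 b12 b13 b14 a5 b16 a7
  row 2: a1 a2 a3 b24 a5 a6 b27
  row 3: a1 a2 a3 a4 b35 a6 b37
Rows 2 and 3 agree on ItemID; apply ItemID→Qty, CName and equate their Qty, CName entries.
Rows 1 and 2 agree on Date; apply Date→CustID and equate their CustID entries.
Rows 1 and 2 agree on Date, CustID; apply Date, CustID→IName and equate their IName entries.
Rows 1 and 2 agree on CustID, IName; apply CustID, IName→ItemID, CName and equate their ItemID, CName entries.
Rows 1 and 2 agree on ItemID; apply ItemID→Qty, CName and equate their Qty, CName entries.
Row 1 is now all distinguished symbols — the join is lossless.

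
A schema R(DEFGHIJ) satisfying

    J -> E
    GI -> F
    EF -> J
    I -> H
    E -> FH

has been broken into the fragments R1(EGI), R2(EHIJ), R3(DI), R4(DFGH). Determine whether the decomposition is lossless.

Chase test. Columns are DEFGHIJ; row i has aⱼ where attribute j ∈ Ri, else bᵢⱼ.
Initial tableau (one row per fragment):
  row 1: b11 a2 b13 a4 b15 a6 b17
  row 2: b21 a2 b23 b24 a5 a6 a7
  row 3: a1 b32 b33 b34 b35 a6 b37
  row 4: a1 b42 a3 a4 a5 b46 b47
Rows 1 and 2 agree on I; apply I→H and equate their H entries.
Rows 1 and 3 agree on I; apply I→H and equate their H entries.
Rows 1 and 2 agree on E; apply E→FH and equate their FH entries.
Rows 1 and 2 agree on EF; apply EF→J and equate their J entries.
No row becomes fully distinguished — the join is lossy.

No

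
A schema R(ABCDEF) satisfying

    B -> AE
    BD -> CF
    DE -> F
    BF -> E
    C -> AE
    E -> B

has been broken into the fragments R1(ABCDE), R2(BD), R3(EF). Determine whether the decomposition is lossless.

Chase test. Columns are ABCDEF; row i has aⱼ where attribute j ∈ Ri, else bᵢⱼ.
Initial tableau (one row per fragment):
  row 1: a1 a2 a3 a4 a5 b16
  row 2: b21 a2 b23 a4 b25 b26
  row 3: b31 b32 b33 b34 a5 a6
Rows 1 and 2 agree on B; apply B→AE and equate their AE entries.
Rows 1 and 2 agree on BD; apply BD→CF and equate their CF entries.
Rows 1 and 3 agree on E; apply E→B and equate their B entries.
Rows 1 and 3 agree on B; apply B→AE and equate their AE entries.
No row becomes fully distinguished — the join is lossy.

No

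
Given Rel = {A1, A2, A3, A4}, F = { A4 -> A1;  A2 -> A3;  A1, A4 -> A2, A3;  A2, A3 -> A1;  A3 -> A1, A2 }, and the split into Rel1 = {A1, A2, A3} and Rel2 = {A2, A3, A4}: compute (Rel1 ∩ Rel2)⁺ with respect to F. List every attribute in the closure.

Rel1 ∩ Rel2 = {A2, A3}.
A2, A3 → A1 applies, adding A1
Closure: {A1, A2, A3}.

A1, A2, A3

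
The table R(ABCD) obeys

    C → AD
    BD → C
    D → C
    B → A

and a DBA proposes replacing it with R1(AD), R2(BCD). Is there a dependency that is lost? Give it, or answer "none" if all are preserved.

B → A

Check B → A: no single fragment contains all of {AB}, and the restricted closure of {B} across the fragments never reaches {A}.
C → AD is preserved.
BD → C is preserved.
D → C is preserved.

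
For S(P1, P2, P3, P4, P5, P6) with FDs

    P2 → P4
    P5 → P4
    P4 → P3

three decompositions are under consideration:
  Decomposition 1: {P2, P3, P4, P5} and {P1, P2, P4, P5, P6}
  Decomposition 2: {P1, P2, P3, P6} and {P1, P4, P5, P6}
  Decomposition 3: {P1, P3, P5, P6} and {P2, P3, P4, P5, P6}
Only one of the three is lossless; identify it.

Decomposition 1

Decomposition 1: common = {P2, P4, P5}, closure = {P2, P3, P4, P5} → lossless.
Decomposition 2: common = {P1, P6}, closure = {P1, P6} → lossy.
Decomposition 3: common = {P3, P5, P6}, closure = {P3, P4, P5, P6} → lossy.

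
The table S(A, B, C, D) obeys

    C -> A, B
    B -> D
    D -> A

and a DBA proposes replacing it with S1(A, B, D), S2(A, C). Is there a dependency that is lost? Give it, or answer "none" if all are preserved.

C -> A, B

Check C → A, B: no single fragment contains all of {A, B, C}, and the restricted closure of {C} across the fragments never reaches {A, B}.
B → D is preserved.
D → A is preserved.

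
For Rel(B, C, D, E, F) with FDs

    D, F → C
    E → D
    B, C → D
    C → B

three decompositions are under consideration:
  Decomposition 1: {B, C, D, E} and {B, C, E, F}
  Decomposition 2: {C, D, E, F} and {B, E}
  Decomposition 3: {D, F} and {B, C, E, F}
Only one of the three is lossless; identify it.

Decomposition 1

Decomposition 1: common = {B, C, E}, closure = {B, C, D, E} → lossless.
Decomposition 2: common = {E}, closure = {D, E} → lossy.
Decomposition 3: common = {F}, closure = {F} → lossy.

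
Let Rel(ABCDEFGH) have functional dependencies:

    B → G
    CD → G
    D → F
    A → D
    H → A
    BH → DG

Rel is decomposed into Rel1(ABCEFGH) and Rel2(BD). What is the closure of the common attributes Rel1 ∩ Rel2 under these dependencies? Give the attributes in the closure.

Rel1 ∩ Rel2 = {B}.
B → G applies, adding G
Closure: {BG}.

BG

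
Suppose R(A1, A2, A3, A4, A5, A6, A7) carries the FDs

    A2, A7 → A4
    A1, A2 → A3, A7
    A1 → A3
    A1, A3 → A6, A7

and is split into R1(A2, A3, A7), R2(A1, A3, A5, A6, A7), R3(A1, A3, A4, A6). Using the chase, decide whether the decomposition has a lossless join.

Chase test. Columns are A1, A2, A3, A4, A5, A6, A7; row i has aⱼ where attribute j ∈ Ri, else bᵢⱼ.
Initial tableau (one row per fragment):
  row 1: b11 a2 a3 b14 b15 b16 a7
  row 2: a1 b22 a3 b24 a5 a6 a7
  row 3: a1 b32 a3 a4 b35 a6 b37
Rows 2 and 3 agree on A1, A3; apply A1, A3→A6, A7 and equate their A6, A7 entries.
No row becomes fully distinguished — the join is lossy.

No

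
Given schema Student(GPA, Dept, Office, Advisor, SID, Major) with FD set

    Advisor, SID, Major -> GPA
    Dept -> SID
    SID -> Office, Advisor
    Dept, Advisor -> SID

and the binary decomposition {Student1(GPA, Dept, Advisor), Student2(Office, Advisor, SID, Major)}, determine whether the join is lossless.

Common attributes: Student1 ∩ Student2 = {Advisor}.
No dependency enlarges {Advisor}, so (Advisor)⁺ = {Advisor}.
The closure contains neither all of Student1 = {GPA, Dept, Advisor} nor all of Student2 = {Office, Advisor, SID, Major}, so the common attributes are not a superkey of either fragment. The join is lossy.

No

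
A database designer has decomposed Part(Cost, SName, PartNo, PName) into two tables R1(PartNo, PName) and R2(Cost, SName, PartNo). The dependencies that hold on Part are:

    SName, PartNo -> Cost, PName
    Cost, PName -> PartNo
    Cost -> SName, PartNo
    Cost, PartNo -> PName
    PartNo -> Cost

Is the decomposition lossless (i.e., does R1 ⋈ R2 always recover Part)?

Yes

Common attributes: R1 ∩ R2 = {PartNo}.
Closure of {PartNo}: PartNo → Cost applies, adding Cost; Cost → SName, PartNo applies, adding SName; Cost, PartNo → PName applies, adding PName. So (PartNo)⁺ = {Cost, SName, PartNo, PName}.
This closure contains every attribute of R1, so R1 ∩ R2 → R1. The join is lossless.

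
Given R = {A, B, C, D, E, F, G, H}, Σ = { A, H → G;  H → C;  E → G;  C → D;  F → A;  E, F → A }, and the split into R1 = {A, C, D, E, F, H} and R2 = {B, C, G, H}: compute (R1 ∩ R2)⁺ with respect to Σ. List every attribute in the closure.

C, D, H

R1 ∩ R2 = {C, H}.
C → D applies, adding D
Closure: {C, D, H}.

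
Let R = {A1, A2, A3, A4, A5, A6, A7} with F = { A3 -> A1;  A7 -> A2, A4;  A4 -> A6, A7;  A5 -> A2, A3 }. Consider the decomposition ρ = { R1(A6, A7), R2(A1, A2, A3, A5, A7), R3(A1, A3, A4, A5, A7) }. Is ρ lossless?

Yes

Chase test. Columns are A1, A2, A3, A4, A5, A6, A7; row i has aⱼ where attribute j ∈ Ri, else bᵢⱼ.
Initial tableau (one row per fragment):
  row 1: b11 b12 b13 b14 b15 a6 a7
  row 2: a1 a2 a3 b24 a5 b26 a7
  row 3: a1 b32 a3 a4 a5 b36 a7
Rows 1 and 2 agree on A7; apply A7→A2, A4 and equate their A2, A4 entries.
Rows 1 and 3 agree on A7; apply A7→A2, A4 and equate their A2, A4 entries.
Rows 1 and 2 agree on A4; apply A4→A6, A7 and equate their A6, A7 entries.
Rows 1 and 3 agree on A4; apply A4→A6, A7 and equate their A6, A7 entries.
Row 2 is now all distinguished symbols — the join is lossless.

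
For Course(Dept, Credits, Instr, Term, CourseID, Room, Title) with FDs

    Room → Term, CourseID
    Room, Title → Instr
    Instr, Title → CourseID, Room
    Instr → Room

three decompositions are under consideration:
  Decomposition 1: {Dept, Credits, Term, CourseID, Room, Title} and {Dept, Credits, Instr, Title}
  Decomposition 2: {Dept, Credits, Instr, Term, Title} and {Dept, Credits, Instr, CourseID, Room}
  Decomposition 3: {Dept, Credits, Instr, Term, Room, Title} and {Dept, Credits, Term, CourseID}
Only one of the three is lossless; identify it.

Decomposition 1: common = {Dept, Credits, Title}, closure = {Dept, Credits, Title} → lossy.
Decomposition 2: common = {Dept, Credits, Instr}, closure = {Dept, Credits, Instr, Term, CourseID, Room} → lossless.
Decomposition 3: common = {Dept, Credits, Term}, closure = {Dept, Credits, Term} → lossy.

Decomposition 2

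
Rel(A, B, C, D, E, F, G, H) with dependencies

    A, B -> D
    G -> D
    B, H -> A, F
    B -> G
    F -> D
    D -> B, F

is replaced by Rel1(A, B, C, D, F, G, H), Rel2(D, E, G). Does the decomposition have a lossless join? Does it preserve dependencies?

Lossless test: (D, G)⁺ = {B, D, F, G}, which is a superkey of neither fragment — lossy.
Dependency preservation: every FD's attributes lie within a single fragment, so each can be enforced locally — preserved.

lossy but dependency-preserving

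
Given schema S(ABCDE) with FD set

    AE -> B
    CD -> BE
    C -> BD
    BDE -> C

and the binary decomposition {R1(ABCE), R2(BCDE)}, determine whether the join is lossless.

Common attributes: R1 ∩ R2 = {BCE}.
Closure of {BCE}: C → BD applies, adding D. So (BCE)⁺ = {BCDE}.
This closure contains every attribute of R2, so R1 ∩ R2 → R2. The join is lossless.

Yes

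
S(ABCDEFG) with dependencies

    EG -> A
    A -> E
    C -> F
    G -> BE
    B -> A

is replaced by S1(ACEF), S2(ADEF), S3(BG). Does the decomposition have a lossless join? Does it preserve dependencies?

Lossless test (chase): applying each FD to every pair of rows produces no changes in the tableau, so no row becomes fully distinguished — the join is lossy.
Dependency preservation: the restricted closure of {EG} across the fragments never reaches {A}, so EG → A cannot be enforced without a join — not preserved.

lossy and not dependency-preserving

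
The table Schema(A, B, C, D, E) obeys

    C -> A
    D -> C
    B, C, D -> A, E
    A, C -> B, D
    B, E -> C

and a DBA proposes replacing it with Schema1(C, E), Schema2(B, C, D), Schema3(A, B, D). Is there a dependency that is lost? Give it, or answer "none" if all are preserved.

Check B, E → C: no single fragment contains all of {B, C, E}, and the restricted closure of {B, E} across the fragments never reaches {C}.
C → A is preserved.
D → C is preserved.
B, C, D → A, E is preserved.
A, C → B, D is preserved.

B, E -> C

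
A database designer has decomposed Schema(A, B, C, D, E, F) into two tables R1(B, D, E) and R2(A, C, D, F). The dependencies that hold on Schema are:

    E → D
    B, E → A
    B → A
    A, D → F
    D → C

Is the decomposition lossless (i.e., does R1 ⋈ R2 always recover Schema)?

Common attributes: R1 ∩ R2 = {D}.
Closure of {D}: D → C applies, adding C. So (D)⁺ = {C, D}.
The closure contains neither all of R1 = {B, D, E} nor all of R2 = {A, C, D, F}, so the common attributes are not a superkey of either fragment. The join is lossy.

No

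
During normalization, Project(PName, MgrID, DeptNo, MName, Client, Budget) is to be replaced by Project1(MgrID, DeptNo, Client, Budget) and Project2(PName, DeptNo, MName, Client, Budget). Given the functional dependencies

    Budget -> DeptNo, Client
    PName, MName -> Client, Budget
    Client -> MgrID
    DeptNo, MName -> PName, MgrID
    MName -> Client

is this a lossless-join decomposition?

Common attributes: Project1 ∩ Project2 = {DeptNo, Client, Budget}.
Closure of {DeptNo, Client, Budget}: Client → MgrID applies, adding MgrID. So (DeptNo, Client, Budget)⁺ = {MgrID, DeptNo, Client, Budget}.
This closure contains every attribute of Project1, so Project1 ∩ Project2 → Project1. The join is lossless.

Yes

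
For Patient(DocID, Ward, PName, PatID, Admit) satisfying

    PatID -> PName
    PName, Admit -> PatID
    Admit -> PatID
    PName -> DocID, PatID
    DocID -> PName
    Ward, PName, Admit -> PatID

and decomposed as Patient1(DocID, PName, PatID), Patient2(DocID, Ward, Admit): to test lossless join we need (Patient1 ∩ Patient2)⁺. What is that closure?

DocID, PName, PatID

Patient1 ∩ Patient2 = {DocID}.
DocID → PName applies, adding PName
PName → DocID, PatID applies, adding PatID
Closure: {DocID, PName, PatID}.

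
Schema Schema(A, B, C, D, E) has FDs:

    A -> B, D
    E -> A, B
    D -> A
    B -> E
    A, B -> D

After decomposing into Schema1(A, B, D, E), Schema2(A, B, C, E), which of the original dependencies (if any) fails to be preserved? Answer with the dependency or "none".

none

A → B, D lies within Schema1.
E → A, B lies within Schema1.
D → A lies within Schema1.
B → E lies within Schema1.
A, B → D lies within Schema1.
Every dependency is enforceable on the fragments, so the decomposition is dependency-preserving.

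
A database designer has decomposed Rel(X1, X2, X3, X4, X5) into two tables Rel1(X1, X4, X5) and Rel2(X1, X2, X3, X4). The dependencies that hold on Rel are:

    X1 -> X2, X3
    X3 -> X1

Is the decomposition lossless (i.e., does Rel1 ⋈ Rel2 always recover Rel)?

Yes

Common attributes: Rel1 ∩ Rel2 = {X1, X4}.
Closure of {X1, X4}: X1 → X2, X3 applies, adding X2, X3. So (X1, X4)⁺ = {X1, X2, X3, X4}.
This closure contains every attribute of Rel2, so Rel1 ∩ Rel2 → Rel2. The join is lossless.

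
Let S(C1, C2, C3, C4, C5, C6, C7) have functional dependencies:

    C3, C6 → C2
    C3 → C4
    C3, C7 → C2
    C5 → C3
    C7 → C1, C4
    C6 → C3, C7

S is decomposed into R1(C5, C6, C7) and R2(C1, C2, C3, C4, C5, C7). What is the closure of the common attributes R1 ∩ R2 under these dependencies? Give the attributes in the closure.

R1 ∩ R2 = {C5, C7}.
C5 → C3 applies, adding C3
C7 → C1, C4 applies, adding C1, C4
C3, C7 → C2 applies, adding C2
Closure: {C1, C2, C3, C4, C5, C7}.

C1, C2, C3, C4, C5, C7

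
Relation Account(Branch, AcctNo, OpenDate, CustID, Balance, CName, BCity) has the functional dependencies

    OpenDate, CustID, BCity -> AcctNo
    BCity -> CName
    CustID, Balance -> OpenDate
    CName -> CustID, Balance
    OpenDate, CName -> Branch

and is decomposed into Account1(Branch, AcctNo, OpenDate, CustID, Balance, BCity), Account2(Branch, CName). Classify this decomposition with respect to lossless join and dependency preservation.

Lossless test: (Branch)⁺ = {Branch}, which is a superkey of neither fragment — lossy.
Dependency preservation: the restricted closure of {BCity} across the fragments never reaches {CName}, so BCity → CName cannot be enforced without a join — not preserved.

lossy and not dependency-preserving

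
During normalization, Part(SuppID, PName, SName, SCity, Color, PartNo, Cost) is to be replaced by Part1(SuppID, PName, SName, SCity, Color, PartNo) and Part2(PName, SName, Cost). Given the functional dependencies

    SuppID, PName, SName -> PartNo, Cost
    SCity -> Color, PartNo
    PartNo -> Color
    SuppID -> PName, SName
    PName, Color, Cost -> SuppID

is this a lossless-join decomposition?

No

Common attributes: Part1 ∩ Part2 = {PName, SName}.
No dependency enlarges {PName, SName}, so (PName, SName)⁺ = {PName, SName}.
The closure contains neither all of Part1 = {SuppID, PName, SName, SCity, Color, PartNo} nor all of Part2 = {PName, SName, Cost}, so the common attributes are not a superkey of either fragment. The join is lossy.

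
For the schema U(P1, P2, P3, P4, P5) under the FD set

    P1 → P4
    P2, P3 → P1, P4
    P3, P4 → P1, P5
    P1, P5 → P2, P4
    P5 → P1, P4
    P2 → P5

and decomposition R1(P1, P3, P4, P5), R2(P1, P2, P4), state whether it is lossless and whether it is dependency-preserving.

lossy and not dependency-preserving

Lossless test: (P1, P4)⁺ = {P1, P4}, which is a superkey of neither fragment — lossy.
Dependency preservation: the restricted closure of {P1, P5} across the fragments never reaches {P2, P4}, so P1, P5 → P2, P4 cannot be enforced without a join — not preserved.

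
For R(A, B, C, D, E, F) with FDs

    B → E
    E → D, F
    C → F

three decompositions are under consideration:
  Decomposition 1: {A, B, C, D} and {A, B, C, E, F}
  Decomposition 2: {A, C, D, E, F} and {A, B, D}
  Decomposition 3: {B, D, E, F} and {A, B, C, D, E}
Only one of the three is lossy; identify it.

Decomposition 2

Decomposition 1: common = {A, B, C}, closure = {A, B, C, D, E, F} → lossless.
Decomposition 2: common = {A, D}, closure = {A, D} → lossy.
Decomposition 3: common = {B, D, E}, closure = {B, D, E, F} → lossless.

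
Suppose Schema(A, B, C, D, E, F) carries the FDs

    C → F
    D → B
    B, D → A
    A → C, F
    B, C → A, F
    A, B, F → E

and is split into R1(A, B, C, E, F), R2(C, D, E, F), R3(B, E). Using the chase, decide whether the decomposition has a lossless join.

Chase test. Columns are A, B, C, D, E, F; row i has aⱼ where attribute j ∈ Ri, else bᵢⱼ.
Initial tableau (one row per fragment):
  row 1: a1 a2 a3 b14 a5 a6
  row 2: b21 b22 a3 a4 a5 a6
  row 3: b31 a2 b33 b34 a5 b36
No row becomes fully distinguished — the join is lossy.

No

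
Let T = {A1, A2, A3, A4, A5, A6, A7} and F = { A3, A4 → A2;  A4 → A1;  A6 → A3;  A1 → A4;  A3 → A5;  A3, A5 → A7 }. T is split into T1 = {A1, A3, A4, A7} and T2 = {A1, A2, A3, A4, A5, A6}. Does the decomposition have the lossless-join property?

Yes

Common attributes: T1 ∩ T2 = {A1, A3, A4}.
Closure of {A1, A3, A4}: A3, A4 → A2 applies, adding A2; A3 → A5 applies, adding A5; A3, A5 → A7 applies, adding A7. So (A1, A3, A4)⁺ = {A1, A2, A3, A4, A5, A7}.
This closure contains every attribute of T1, so T1 ∩ T2 → T1. The join is lossless.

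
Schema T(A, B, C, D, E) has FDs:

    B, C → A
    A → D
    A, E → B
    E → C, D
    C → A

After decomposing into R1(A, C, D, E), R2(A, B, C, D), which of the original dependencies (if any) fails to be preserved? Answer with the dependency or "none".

Check A, E → B: no single fragment contains all of {A, B, E}, and the restricted closure of {A, E} across the fragments never reaches {B}.
B, C → A is preserved.
A → D is preserved.
E → C, D is preserved.
C → A is preserved.

A, E → B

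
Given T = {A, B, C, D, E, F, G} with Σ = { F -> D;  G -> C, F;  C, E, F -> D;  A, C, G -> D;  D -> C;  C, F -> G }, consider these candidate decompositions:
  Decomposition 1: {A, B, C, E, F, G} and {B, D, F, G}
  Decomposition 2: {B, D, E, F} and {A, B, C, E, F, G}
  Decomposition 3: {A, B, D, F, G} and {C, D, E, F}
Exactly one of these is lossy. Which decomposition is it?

Decomposition 1: common = {B, F, G}, closure = {B, C, D, F, G} → lossless.
Decomposition 2: common = {B, E, F}, closure = {B, C, D, E, F, G} → lossless.
Decomposition 3: common = {D, F}, closure = {C, D, F, G} → lossy.

Decomposition 3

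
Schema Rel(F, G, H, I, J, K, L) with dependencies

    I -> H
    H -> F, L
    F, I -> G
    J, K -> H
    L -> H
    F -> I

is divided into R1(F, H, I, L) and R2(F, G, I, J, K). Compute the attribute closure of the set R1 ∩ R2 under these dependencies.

R1 ∩ R2 = {F, I}.
I → H applies, adding H
H → F, L applies, adding L
F, I → G applies, adding G
Closure: {F, G, H, I, L}.

F, G, H, I, L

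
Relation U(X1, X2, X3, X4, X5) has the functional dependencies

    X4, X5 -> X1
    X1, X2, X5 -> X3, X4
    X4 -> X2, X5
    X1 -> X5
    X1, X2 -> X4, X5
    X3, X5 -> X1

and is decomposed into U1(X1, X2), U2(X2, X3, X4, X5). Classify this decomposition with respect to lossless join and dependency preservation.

Lossless test: (X2)⁺ = {X2}, which is a superkey of neither fragment — lossy.
Dependency preservation: the restricted closure of {X4, X5} across the fragments never reaches {X1}, so X4, X5 → X1 cannot be enforced without a join — not preserved.

lossy and not dependency-preserving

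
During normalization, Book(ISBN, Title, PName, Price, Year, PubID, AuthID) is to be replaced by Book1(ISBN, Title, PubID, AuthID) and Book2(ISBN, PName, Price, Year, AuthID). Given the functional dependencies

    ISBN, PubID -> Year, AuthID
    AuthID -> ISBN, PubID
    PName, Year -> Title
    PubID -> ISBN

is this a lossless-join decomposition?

Common attributes: Book1 ∩ Book2 = {ISBN, AuthID}.
Closure of {ISBN, AuthID}: AuthID → ISBN, PubID applies, adding PubID; ISBN, PubID → Year, AuthID applies, adding Year. So (ISBN, AuthID)⁺ = {ISBN, Year, PubID, AuthID}.
The closure contains neither all of Book1 = {ISBN, Title, PubID, AuthID} nor all of Book2 = {ISBN, PName, Price, Year, AuthID}, so the common attributes are not a superkey of either fragment. The join is lossy.

No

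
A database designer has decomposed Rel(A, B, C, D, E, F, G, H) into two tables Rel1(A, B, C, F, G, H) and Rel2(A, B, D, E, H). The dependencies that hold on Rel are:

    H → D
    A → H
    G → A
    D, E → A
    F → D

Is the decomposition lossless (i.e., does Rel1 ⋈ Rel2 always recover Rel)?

Common attributes: Rel1 ∩ Rel2 = {A, B, H}.
Closure of {A, B, H}: H → D applies, adding D. So (A, B, H)⁺ = {A, B, D, H}.
The closure contains neither all of Rel1 = {A, B, C, F, G, H} nor all of Rel2 = {A, B, D, E, H}, so the common attributes are not a superkey of either fragment. The join is lossy.

No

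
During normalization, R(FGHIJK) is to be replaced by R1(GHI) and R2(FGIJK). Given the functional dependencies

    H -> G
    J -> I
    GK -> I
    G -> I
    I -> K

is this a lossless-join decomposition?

No

Common attributes: R1 ∩ R2 = {GI}.
Closure of {GI}: I → K applies, adding K. So (GI)⁺ = {GIK}.
The closure contains neither all of R1 = {GHI} nor all of R2 = {FGIJK}, so the common attributes are not a superkey of either fragment. The join is lossy.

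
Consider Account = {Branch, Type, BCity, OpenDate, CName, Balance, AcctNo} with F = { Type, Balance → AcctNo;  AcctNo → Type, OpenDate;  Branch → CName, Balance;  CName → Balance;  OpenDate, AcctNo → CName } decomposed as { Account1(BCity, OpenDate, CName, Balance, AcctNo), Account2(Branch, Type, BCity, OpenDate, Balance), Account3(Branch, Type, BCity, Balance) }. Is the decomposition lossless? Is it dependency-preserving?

lossy and not dependency-preserving

Lossless test (chase): Rows 2 and 3 agree on Type, Balance; apply Type, Balance→AcctNo and equate their AcctNo entries. Rows 2 and 3 agree on AcctNo; apply AcctNo→Type, OpenDate and equate their Type, OpenDate entries. Rows 2 and 3 agree on Branch; apply Branch→CName, Balance and equate their CName, Balance entries. No row becomes fully distinguished — the join is lossy.
Dependency preservation: the restricted closure of {Type, Balance} across the fragments never reaches {AcctNo}, so Type, Balance → AcctNo cannot be enforced without a join — not preserved.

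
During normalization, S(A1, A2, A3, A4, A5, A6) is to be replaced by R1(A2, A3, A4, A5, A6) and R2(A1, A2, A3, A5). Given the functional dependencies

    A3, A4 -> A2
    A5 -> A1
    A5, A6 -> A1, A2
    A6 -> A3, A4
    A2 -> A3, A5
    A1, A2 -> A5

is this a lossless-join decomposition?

Yes

Common attributes: R1 ∩ R2 = {A2, A3, A5}.
Closure of {A2, A3, A5}: A5 → A1 applies, adding A1. So (A2, A3, A5)⁺ = {A1, A2, A3, A5}.
This closure contains every attribute of R2, so R1 ∩ R2 → R2. The join is lossless.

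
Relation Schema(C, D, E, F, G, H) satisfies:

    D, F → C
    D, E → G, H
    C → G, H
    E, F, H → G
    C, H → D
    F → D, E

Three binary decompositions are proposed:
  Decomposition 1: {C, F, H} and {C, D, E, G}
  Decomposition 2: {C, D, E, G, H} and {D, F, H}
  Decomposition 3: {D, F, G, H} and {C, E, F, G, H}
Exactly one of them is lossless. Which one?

Decomposition 3

Decomposition 1: common = {C}, closure = {C, D, G, H} → lossy.
Decomposition 2: common = {D, H}, closure = {D, H} → lossy.
Decomposition 3: common = {F, G, H}, closure = {C, D, E, F, G, H} → lossless.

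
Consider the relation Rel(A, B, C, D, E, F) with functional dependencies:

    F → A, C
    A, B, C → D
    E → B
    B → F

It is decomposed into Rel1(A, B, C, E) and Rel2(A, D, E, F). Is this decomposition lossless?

Yes

Common attributes: Rel1 ∩ Rel2 = {A, E}.
Closure of {A, E}: E → B applies, adding B; B → F applies, adding F; F → A, C applies, adding C; A, B, C → D applies, adding D. So (A, E)⁺ = {A, B, C, D, E, F}.
This closure contains every attribute of Rel1, so Rel1 ∩ Rel2 → Rel1. The join is lossless.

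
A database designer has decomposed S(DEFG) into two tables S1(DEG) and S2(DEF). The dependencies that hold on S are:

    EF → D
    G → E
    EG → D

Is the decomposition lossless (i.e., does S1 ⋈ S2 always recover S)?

Common attributes: S1 ∩ S2 = {DE}.
No dependency enlarges {DE}, so (DE)⁺ = {DE}.
The closure contains neither all of S1 = {DEG} nor all of S2 = {DEF}, so the common attributes are not a superkey of either fragment. The join is lossy.

No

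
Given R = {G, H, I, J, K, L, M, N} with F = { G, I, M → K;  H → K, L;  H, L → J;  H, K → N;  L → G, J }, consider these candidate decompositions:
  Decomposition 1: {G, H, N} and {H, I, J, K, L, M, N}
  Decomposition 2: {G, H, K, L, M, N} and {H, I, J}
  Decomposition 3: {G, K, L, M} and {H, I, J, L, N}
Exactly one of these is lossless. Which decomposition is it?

Decomposition 1

Decomposition 1: common = {H, N}, closure = {G, H, J, K, L, N} → lossless.
Decomposition 2: common = {H}, closure = {G, H, J, K, L, N} → lossy.
Decomposition 3: common = {L}, closure = {G, J, L} → lossy.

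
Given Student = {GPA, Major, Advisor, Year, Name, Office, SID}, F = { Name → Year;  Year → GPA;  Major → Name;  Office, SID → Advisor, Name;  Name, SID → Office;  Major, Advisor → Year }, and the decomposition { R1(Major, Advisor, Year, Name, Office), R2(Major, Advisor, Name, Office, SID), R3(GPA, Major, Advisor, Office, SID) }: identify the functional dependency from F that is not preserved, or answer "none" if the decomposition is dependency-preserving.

Year → GPA

Check Year → GPA: no single fragment contains all of {GPA, Year}, and the restricted closure of {Year} across the fragments never reaches {GPA}.
Name → Year is preserved.
Major → Name is preserved.
Office, SID → Advisor, Name is preserved.
Name, SID → Office is preserved.
Major, Advisor → Year is preserved.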